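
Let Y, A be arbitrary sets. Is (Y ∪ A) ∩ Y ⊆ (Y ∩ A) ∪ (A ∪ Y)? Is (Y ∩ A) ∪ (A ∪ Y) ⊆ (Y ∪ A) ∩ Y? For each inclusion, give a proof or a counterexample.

The sets are not equal: only the forward inclusion holds.

(⊇) This inclusion fails. Take Y = ∅, A = {1}; then 1 ∈ (Y ∩ A) ∪ (A ∪ Y) but 1 ∉ (Y ∪ A) ∩ Y.

(⊆) Let x ∈ (Y ∪ A) ∩ Y. Then either x ∈ Y and x ∉ A; or x ∈ Y ∩ A. In each case x ∈ (Y ∩ A) ∪ (A ∪ Y), so (Y ∪ A) ∩ Y ⊆ (Y ∩ A) ∪ (A ∪ Y).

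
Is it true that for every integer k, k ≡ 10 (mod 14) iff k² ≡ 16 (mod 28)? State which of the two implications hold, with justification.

The forward direction holds; the converse fails.

[⇒] Suppose k ≡ 10 (mod 14). Working modulo 28, k ∈ {10, 24}; for each such r, r² ≡ 16 (mod 28).

[⇐] This fails: take k = 4. Then 4² = 16 ≡ 16 (mod 28), yet 4 ≡ 4 (mod 14), not 10.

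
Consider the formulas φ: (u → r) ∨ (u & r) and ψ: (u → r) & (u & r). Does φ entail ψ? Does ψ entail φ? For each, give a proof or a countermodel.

Not equivalent: only (⇐) holds.

(⇐) Assume the antecedent. If u is true, the antecedent forces (u = T, r = T), and (u → r) ∨ (u & r) holds there. If u is false, the antecedent cannot hold. Either way (u → r) ∨ (u & r) holds.

(⇒) This fails. Under u = F, r = F, the left side is true but the right side is false.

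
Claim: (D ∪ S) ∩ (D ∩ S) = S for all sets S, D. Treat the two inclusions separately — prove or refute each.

Only the forward inclusion holds.

(⊆) Let x ∈ (D ∪ S) ∩ (D ∩ S). Then x ∈ S ∩ D, from which x ∈ S.

(⊇) This inclusion fails. Take S = {1}, D = ∅; then 1 ∈ S but 1 ∉ (D ∪ S) ∩ (D ∩ S).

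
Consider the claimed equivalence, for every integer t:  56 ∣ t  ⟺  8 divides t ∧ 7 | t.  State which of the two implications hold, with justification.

(←) Suppose 8 ∣ t and 7 ∣ t. Any common multiple of 8 and 7 is a multiple of their lcm; here gcd(8, 7) = 1, so lcm(8, 7) = 8·7 = 56, so 56 ∣ t.

(→) If 56 ∣ t, write t = 56q. Since 56 = 7·8, t = 8·(7q), so 8 ∣ t; and since 56 = 8·7, t = 7·(8q), so 7 ∣ t.

Both directions hold.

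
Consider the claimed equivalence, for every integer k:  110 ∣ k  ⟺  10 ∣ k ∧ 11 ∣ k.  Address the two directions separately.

Equivalent; both directions hold.

[⇒] If 110 ∣ k, write k = 110q. Since 110 = 11·10, k = 10·(11q), so 10 ∣ k; and since 110 = 10·11, k = 11·(10q), so 11 ∣ k.

[⇐] Suppose 10 ∣ k and 11 ∣ k. Any common multiple of 10 and 11 is a multiple of their lcm; here gcd(10, 11) = 1, so lcm(10, 11) = 10·11 = 110, so 110 ∣ k.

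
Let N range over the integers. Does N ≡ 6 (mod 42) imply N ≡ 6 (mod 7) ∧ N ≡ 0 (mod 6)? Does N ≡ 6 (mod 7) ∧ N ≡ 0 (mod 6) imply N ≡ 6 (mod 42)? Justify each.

Both directions hold; the statement is true.

(←) If N ≡ 6 (mod 7) and N ≡ 0 (mod 6), then by the Chinese remainder theorem N ≡ 6 (mod 42). This is exactly N ≡ 6 (mod 42).

(→) Suppose N ≡ 6 (mod 42); write N = 42j + 6. Since 7 ∣ 42, reducing mod 7 gives N ≡ 6 (mod 7); since 6 ∣ 42, reducing mod 6 gives N ≡ 6 ≡ 0 (mod 6).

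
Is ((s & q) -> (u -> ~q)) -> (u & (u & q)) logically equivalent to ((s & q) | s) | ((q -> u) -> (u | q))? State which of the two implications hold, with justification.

(⇒) Assume the antecedent. If q is true, the consequent reduces to true regardless of the other variables. If q is false, the antecedent cannot hold. Either way the consequent holds.

(⇐) This fails. Under q = T, u = F, s = F, the left side is false but the right side is true.

Only the forward direction holds.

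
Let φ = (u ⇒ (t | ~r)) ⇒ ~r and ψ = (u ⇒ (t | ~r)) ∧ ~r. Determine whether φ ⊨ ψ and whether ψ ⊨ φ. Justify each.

(⟹) This fails. Under t = F, r = T, u = T, the left side is true but the right side is false.

(⟸) Assume the antecedent. If t is true, the antecedent forces (t = T, r = F, u = F) or (t = T, r = F, u = T), and (u ⇒ (t | ~r)) ⇒ ~r holds there. If t is false, the antecedent forces (t = F, r = F, u = F) or (t = F, r = F, u = T), and (u ⇒ (t | ~r)) ⇒ ~r holds there. Either way (u ⇒ (t | ~r)) ⇒ ~r holds.

Only the converse holds.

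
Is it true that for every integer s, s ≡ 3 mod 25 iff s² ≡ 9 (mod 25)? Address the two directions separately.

(→) Suppose s ≡ 3 mod 25. Write s = 25j + 3. Then (25j + 3)² = 625j² + 150j + 9 = 25(25j² + 6j) + 9, so s² ≡ 9 (mod 25).

(←) This fails: take s = 22. Then 22² = 484 ≡ 9 (mod 25), yet 22 ≡ 22 (mod 25), not 3.

Only the forward direction holds.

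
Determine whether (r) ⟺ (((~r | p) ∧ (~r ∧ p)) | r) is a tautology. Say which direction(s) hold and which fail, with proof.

The forward direction holds; the converse fails.

(⇒) Assume the antecedent. If p is true, ((~r | p) ∧ (~r ∧ p)) | r reduces to true regardless of the other variables. If p is false, the antecedent forces (p = F, r = T), and ((~r | p) ∧ (~r ∧ p)) | r holds there. Either way ((~r | p) ∧ (~r ∧ p)) | r holds.

(⇐) This fails. Under p = T, r = F, the left side is false but the right side is true.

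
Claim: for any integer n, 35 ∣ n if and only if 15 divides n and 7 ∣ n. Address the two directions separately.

Only the reverse direction holds.

Forward direction. This fails: take n = 35. Certainly 35 ∣ 35, but 15 ∤ 35.

Converse. Suppose 15 ∣ n and 7 ∣ n. Any common multiple of 15 and 7 is a multiple of their lcm; here gcd(15, 7) = 1, so lcm(15, 7) = 15·7 = 105, so 105 ∣ n. Since 35 ∣ 105, it follows that 35 ∣ n.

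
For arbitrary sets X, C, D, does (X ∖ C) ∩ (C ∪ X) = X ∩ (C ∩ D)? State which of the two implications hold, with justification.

Neither inclusion holds.

(⊆) This inclusion fails. Take X = {1}, C = ∅, D = ∅; then 1 ∈ (X ∖ C) ∩ (C ∪ X) but 1 ∉ X ∩ (C ∩ D).

(⊇) This inclusion fails. Take X = {1}, C = {1}, D = {1}; then 1 ∈ X ∩ (C ∩ D) but 1 ∉ (X ∖ C) ∩ (C ∪ X).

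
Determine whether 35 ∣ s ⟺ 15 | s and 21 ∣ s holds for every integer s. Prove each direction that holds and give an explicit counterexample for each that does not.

Only the reverse direction holds.

(⇒) This fails: take s = 35. Certainly 35 ∣ 35, but 15 ∤ 35.

(⇐) Suppose 15 ∣ s and 21 ∣ s. Any common multiple of 15 and 21 is a multiple of their lcm; here lcm(15, 21) = 15·21/gcd(15, 21) = 315/3 = 105, so 105 ∣ s. Since 35 ∣ 105, it follows that 35 ∣ s.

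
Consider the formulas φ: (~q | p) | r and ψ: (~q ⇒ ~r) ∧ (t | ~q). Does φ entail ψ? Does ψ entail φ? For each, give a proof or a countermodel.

(⟹) This fails. Under r = T, t = F, q = F, p = F, the left side is true but the right side is false.

(⟸) This fails. Under r = F, t = T, q = T, p = F, the left side is false but the right side is true.

Neither implication holds.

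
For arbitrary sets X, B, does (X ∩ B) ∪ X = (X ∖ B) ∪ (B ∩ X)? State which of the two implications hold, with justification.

Both inclusions hold.

Forward inclusion. Let x ∈ (X ∩ B) ∪ X. Then either x ∈ X and x ∉ B; or x ∈ X ∩ B. In each case x ∈ (X ∖ B) ∪ (B ∩ X), so (X ∩ B) ∪ X ⊆ (X ∖ B) ∪ (B ∩ X).

Reverse inclusion. Let x ∈ (X ∖ B) ∪ (B ∩ X). Then either x ∈ X and x ∉ B; or x ∈ X ∩ B. In each case x ∈ (X ∩ B) ∪ X, so (X ∖ B) ∪ (B ∩ X) ⊆ (X ∩ B) ∪ X.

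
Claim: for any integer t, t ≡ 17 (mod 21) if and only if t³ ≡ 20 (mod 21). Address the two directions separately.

[⇒] Suppose t ≡ 17 (mod 21). Write t = 21j + 17. Then (21j + 17)³ = 9261j³ + 22491j² + 18207j + 4913 = 21(441j³ + 1071j² + 867j + 233) + 20, so t³ ≡ 20 (mod 21).

[⇐] This fails: take t = 5. Then 5³ = 125 ≡ 20 (mod 21), yet 5 ≡ 5 (mod 21), not 17.

The forward direction holds; the converse fails.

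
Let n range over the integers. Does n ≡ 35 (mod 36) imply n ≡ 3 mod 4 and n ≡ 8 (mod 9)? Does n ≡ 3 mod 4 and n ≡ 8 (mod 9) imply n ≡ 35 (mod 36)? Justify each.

Forward direction. Suppose n ≡ 35 (mod 36); write n = 36j + 35. Since 4 ∣ 36, reducing mod 4 gives n ≡ 35 ≡ 3 (mod 4); since 9 ∣ 36, reducing mod 9 gives n ≡ 35 ≡ 8 (mod 9).

Converse. If n ≡ 3 (mod 4) and n ≡ 8 (mod 9), then by the Chinese remainder theorem n ≡ 35 (mod 36). This is exactly n ≡ 35 (mod 36).

Equivalent; both directions hold.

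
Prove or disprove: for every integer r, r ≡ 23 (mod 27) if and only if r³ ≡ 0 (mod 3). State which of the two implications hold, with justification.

(⇒) This fails: take r = 23. Then 23 ≡ 23 (mod 27), but 23³ = 12167 ≡ 2 (mod 3), not 0.

(⇐) This fails: take r = 0. Then 0³ = 0 ≡ 0 (mod 3), yet 0 ≡ 0 (mod 27), not 23.

Neither direction holds.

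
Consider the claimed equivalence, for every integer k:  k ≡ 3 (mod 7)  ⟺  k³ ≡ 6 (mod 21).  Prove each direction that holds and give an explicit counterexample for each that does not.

(⇒) fails and (⇐) fails.

(⟹) This fails: take k = 10. Then 10 ≡ 3 (mod 7), but 10³ = 1000 ≡ 13 (mod 21), not 6.

(⟸) This fails: take k = 6. Then 6³ = 216 ≡ 6 (mod 21), yet 6 ≡ 6 (mod 7), not 3.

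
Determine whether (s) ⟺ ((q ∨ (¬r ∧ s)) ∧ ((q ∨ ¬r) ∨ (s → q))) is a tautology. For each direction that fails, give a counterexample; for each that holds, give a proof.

Neither direction holds.

(⇒) This fails. Under s = T, r = T, q = F, the left side is true but the right side is false.

(⇐) This fails. Under s = F, r = F, q = T, the left side is false but the right side is true.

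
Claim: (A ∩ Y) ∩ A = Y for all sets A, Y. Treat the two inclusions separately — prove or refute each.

Only the forward inclusion holds.

(⊆) Let x ∈ (A ∩ Y) ∩ A. Then x ∈ A ∩ Y, from which x ∈ Y.

(⊇) This inclusion fails. Take A = ∅, Y = {1}; then 1 ∈ Y but 1 ∉ (A ∩ Y) ∩ A.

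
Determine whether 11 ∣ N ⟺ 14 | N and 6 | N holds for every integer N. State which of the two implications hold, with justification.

(⇒) This fails: take N = 11. Certainly 11 ∣ 11, but 14 ∤ 11.

(⇐) This fails: take N = 42. Both 14 ∣ 42 and 6 ∣ 42, yet 42 is not a multiple of 11 (since 42 = 3·11 + 9), so 11 ∤ 42.

Both directions fail.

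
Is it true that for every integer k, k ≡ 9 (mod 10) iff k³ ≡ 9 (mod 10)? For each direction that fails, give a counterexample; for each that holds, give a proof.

(⟸) For the converse, argue contrapositively. If k ≢ 9 (mod 10), then k is congruent to one of 0, 1, 2, 3, 4, 5, 6, 7, 8 modulo 10, and these give k³ ≡ 0, 1, 8, 7, 4, 5, 6, 3, 2 respectively — never 9.

(⟹) Suppose k ≡ 9 (mod 10). Write k = 10j + 9. Then (10j + 9)³ = 1000j³ + 2700j² + 2430j + 729 = 10(100j³ + 270j² + 243j + 72) + 9, so k³ ≡ 9 (mod 10).

Both implications hold.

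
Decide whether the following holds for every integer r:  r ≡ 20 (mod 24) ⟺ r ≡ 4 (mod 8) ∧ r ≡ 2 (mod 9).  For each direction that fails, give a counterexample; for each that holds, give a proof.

(⇐) If r ≡ 4 (mod 8) and r ≡ 2 (mod 9), then by the Chinese remainder theorem r ≡ 20 (mod 72). Since 20 ≡ 20 (mod 24) and 24 ∣ 72, we get r ≡ 20 (mod 24).

(⇒) This fails: r = 44 gives 44 ≡ 20 (mod 24) but 44 ≡ 8 (mod 9), so the conjunction on the right does not hold.

(⇒) fails; (⇐) holds.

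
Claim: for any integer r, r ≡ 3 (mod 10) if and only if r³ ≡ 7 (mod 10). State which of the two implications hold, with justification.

(⟹) Suppose r ≡ 3 (mod 10). Write r = 10j + 3. Then (10j + 3)³ = 1000j³ + 900j² + 270j + 27 = 10(100j³ + 90j² + 27j + 2) + 7, so r³ ≡ 7 (mod 10).

(⟸) Conversely, suppose r³ ≡ 7 (mod 10). The only residue r in {0, …, 9} with r³ ≡ 7 (mod 10) is r = 3, so r ≡ 3 (mod 10).

Equivalent; both directions hold.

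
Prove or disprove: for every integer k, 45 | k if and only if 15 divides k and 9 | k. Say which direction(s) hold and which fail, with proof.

(⇒) If 45 ∣ k, write k = 45q. Since 45 = 3·15, k = 15·(3q), so 15 ∣ k; and since 45 = 5·9, k = 9·(5q), so 9 ∣ k.

(⇐) Suppose 15 ∣ k and 9 ∣ k. Any common multiple of 15 and 9 is a multiple of their lcm; here lcm(15, 9) = 15·9/gcd(15, 9) = 135/3 = 45, so 45 ∣ k.

Both directions hold.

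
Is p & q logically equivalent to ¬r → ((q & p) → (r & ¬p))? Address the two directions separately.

(⇒) fails and (⇐) fails.

(⟹) This fails. Under p = T, q = T, r = F, the left side is true but the right side is false.

(⟸) This fails. Under p = F, q = F, r = F, the left side is false but the right side is true.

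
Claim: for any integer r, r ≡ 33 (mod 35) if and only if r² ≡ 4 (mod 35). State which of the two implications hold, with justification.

(⇒) Suppose r ≡ 33 (mod 35). Write r = 35j + 33. Then (35j + 33)² = 1225j² + 2310j + 1089 = 35(35j² + 66j + 31) + 4, so r² ≡ 4 (mod 35).

(⇐) This fails: take r = 2. Then 2² = 4 ≡ 4 (mod 35), yet 2 ≡ 2 (mod 35), not 33.

Only the forward direction holds.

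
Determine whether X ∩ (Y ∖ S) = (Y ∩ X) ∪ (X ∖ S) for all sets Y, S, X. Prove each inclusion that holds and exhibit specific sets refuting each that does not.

Only the forward inclusion holds.

(⊆) Let x ∈ X ∩ (Y ∖ S). Then x ∈ Y ∩ X and x ∉ S, from which x ∈ (Y ∩ X) ∪ (X ∖ S).

(⊇) This inclusion fails. Take Y = ∅, S = ∅, X = {1}; then 1 ∈ (Y ∩ X) ∪ (X ∖ S) but 1 ∉ X ∩ (Y ∖ S).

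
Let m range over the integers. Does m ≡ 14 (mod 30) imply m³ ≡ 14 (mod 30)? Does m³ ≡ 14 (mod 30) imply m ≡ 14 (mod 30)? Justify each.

The biconditional holds.

(⇒) Suppose m ≡ 14 (mod 30). Write m = 30j + 14. Then (30j + 14)³ = 27000j³ + 37800j² + 17640j + 2744 = 30(900j³ + 1260j² + 588j + 91) + 14, so m³ ≡ 14 (mod 30).

(⇐) Conversely, suppose m³ ≡ 14 (mod 30). The only residue r in {0, …, 29} with r³ ≡ 14 (mod 30) is r = 14, so m ≡ 14 (mod 30).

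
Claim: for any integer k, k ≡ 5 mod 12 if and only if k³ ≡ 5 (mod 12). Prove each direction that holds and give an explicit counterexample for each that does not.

Both directions hold.

[⇒] Suppose k ≡ 5 mod 12. Write k = 12j + 5. Then (12j + 5)³ = 1728j³ + 2160j² + 900j + 125 = 12(144j³ + 180j² + 75j + 10) + 5, so k³ ≡ 5 (mod 12).

[⇐] Conversely, suppose k³ ≡ 5 (mod 12). The only residue r in {0, …, 11} with r³ ≡ 5 (mod 12) is r = 5, so k ≡ 5 (mod 12).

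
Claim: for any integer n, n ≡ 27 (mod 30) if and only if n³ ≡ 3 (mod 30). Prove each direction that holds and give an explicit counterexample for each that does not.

(→) Suppose n ≡ 27 (mod 30). Write n = 30j + 27. Then (30j + 27)³ = 27000j³ + 72900j² + 65610j + 19683 = 30(900j³ + 2430j² + 2187j + 656) + 3, so n³ ≡ 3 (mod 30).

(←) Conversely, suppose n³ ≡ 3 (mod 30). The only residue r in {0, …, 29} with r³ ≡ 3 (mod 30) is r = 27, so n ≡ 27 (mod 30).

Both implications hold.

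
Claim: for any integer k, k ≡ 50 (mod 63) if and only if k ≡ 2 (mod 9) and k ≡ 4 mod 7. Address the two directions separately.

Neither implication holds.

[⇒] This fails: k = 50 gives 50 ≡ 50 (mod 63) but 50 ≡ 5 (mod 9), so the conjunction on the right does not hold.

[⇐] This fails: k = 11 satisfies both congruences on the right (11 ≡ 2 mod 9 and 11 ≡ 4 mod 7) yet 11 ≡ 11 (mod 63), not 50.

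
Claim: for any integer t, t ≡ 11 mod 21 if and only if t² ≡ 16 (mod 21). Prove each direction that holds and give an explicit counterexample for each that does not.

(⟸) This fails: take t = 4. Then 4² = 16 ≡ 16 (mod 21), yet 4 ≡ 4 (mod 21), not 11.

(⟹) Suppose t ≡ 11 mod 21. Write t = 21j + 11. Then (21j + 11)² = 441j² + 462j + 121 = 21(21j² + 22j + 5) + 16, so t² ≡ 16 (mod 21).

Only the forward direction holds.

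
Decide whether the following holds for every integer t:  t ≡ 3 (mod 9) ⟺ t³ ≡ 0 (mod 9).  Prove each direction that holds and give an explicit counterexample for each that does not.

(→) Suppose t ≡ 3 (mod 9). Write t = 9j + 3. Then (9j + 3)³ = 729j³ + 729j² + 243j + 27 = 9(81j³ + 81j² + 27j + 3) + 0, so t³ ≡ 0 (mod 9).

(←) This fails: take t = 0. Then 0³ = 0 ≡ 0 (mod 9), yet 0 ≡ 0 (mod 9), not 3.

(⇒) holds; (⇐) fails.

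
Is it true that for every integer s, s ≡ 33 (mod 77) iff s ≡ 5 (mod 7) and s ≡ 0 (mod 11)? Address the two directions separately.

Both implications hold.

(→) Suppose s ≡ 33 (mod 77); write s = 77j + 33. Since 7 ∣ 77, reducing mod 7 gives s ≡ 33 ≡ 5 (mod 7); since 11 ∣ 77, reducing mod 11 gives s ≡ 33 ≡ 0 (mod 11).

(←) Conversely, if s ≡ 5 (mod 7) and s ≡ 0 (mod 11), then by the Chinese remainder theorem s ≡ 33 (mod 77). This is exactly s ≡ 33 (mod 77).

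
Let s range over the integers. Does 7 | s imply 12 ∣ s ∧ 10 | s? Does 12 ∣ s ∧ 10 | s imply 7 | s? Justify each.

Neither implication holds.

(⇒) This fails: take s = 7. Certainly 7 ∣ 7, but 12 ∤ 7.

(⇐) This fails: take s = 60. Both 12 ∣ 60 and 10 ∣ 60, yet 60 is not a multiple of 7 (since 60 = 8·7 + 4), so 7 ∤ 60.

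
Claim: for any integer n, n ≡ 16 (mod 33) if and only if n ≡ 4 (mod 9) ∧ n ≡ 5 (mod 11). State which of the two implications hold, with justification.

(⟹) This fails: n = 16 gives 16 ≡ 16 (mod 33) but 16 ≡ 7 (mod 9), so the conjunction on the right does not hold.

(⟸) Conversely, if n ≡ 4 (mod 9) and n ≡ 5 (mod 11), then by the Chinese remainder theorem n ≡ 49 (mod 99). Since 49 ≡ 16 (mod 33) and 33 ∣ 99, we get n ≡ 16 (mod 33).

Not equivalent: only (⇐) holds.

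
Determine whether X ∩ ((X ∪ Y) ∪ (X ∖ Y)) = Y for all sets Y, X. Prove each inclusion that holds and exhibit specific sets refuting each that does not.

(⊆) This inclusion fails. Take Y = ∅, X = {1}; then 1 ∈ X ∩ ((X ∪ Y) ∪ (X ∖ Y)) but 1 ∉ Y.

(⊇) This inclusion fails. Take Y = {1}, X = ∅; then 1 ∈ Y but 1 ∉ X ∩ ((X ∪ Y) ∪ (X ∖ Y)).

Both inclusions fail.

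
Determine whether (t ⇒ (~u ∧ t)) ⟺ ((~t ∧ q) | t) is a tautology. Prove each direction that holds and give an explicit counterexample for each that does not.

(⇒) fails and (⇐) fails.

(⟹) This fails. Under t = F, q = F, u = F, the left side is true but the right side is false.

(⟸) This fails. Under t = T, q = F, u = T, the left side is false but the right side is true.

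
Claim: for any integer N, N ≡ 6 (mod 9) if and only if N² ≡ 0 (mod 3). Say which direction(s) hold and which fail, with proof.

(⟸) This fails: take N = 0. Then 0² = 0 ≡ 0 (mod 3), yet 0 ≡ 0 (mod 9), not 6.

(⟹) Suppose N ≡ 6 (mod 9). Then N² ≡ 6² = 36 (mod 9), and since 3 ∣ 9, also N² ≡ 0 (mod 3).

Only the forward implication holds.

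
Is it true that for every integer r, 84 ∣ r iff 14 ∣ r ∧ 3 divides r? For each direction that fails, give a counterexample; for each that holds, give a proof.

(→) If 84 ∣ r, write r = 84q. Since 84 = 6·14, r = 14·(6q), so 14 ∣ r; and since 84 = 28·3, r = 3·(28q), so 3 ∣ r.

(←) This fails: take r = 42. Both 14 ∣ 42 and 3 ∣ 42, yet 42 is not a multiple of 84 (since 42 = 0·84 + 42), so 84 ∤ 42.

Only the forward implication holds.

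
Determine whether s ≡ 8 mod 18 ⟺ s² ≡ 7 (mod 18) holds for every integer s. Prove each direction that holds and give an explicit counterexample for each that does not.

Neither implication holds.

Forward direction. This fails: take s = 8. Then 8 ≡ 8 (mod 18), but 8² = 64 ≡ 10 (mod 18), not 7.

Converse. This fails: take s = 5. Then 5² = 25 ≡ 7 (mod 18), yet 5 ≡ 5 (mod 18), not 8.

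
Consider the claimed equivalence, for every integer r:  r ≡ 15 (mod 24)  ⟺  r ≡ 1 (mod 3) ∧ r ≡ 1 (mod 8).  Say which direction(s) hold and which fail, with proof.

Neither implication holds.

(⟹) This fails: r = 15 gives 15 ≡ 15 (mod 24) but 15 ≡ 0 (mod 3), so the conjunction on the right does not hold.

(⟸) This fails: r = 1 satisfies both congruences on the right (1 ≡ 1 mod 3 and 1 ≡ 1 mod 8) yet 1 ≡ 1 (mod 24), not 15.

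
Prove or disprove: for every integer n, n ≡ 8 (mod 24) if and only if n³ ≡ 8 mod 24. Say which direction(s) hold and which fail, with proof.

(→) Suppose n ≡ 8 (mod 24). Write n = 24j + 8. Then (24j + 8)³ = 13824j³ + 13824j² + 4608j + 512 = 24(576j³ + 576j² + 192j + 21) + 8, so n³ ≡ 8 (mod 24).

(←) This fails: take n = 2. Then 2³ = 8 ≡ 8 (mod 24), yet 2 ≡ 2 (mod 24), not 8.

Not equivalent: only (⇒) holds.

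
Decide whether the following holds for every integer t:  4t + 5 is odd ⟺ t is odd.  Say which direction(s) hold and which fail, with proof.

Not equivalent: only (⇐) holds.

[⇒] This fails: take t = 2. Then 4t + 5 = 13, which is odd, yet t = 2 is even, not odd.

[⇐] Suppose t is odd. Since 4 is even, 4t is even for every t, so 4t + 5 has the same parity as 5, which is odd. Hence 4t + 5 is odd.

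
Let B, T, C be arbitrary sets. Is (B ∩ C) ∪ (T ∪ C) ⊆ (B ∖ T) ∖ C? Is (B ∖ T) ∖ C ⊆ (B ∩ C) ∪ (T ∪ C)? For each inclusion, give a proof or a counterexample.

Forward inclusion. This inclusion fails. Take B = ∅, T = {1}, C = ∅; then 1 ∈ (B ∩ C) ∪ (T ∪ C) but 1 ∉ (B ∖ T) ∖ C.

Reverse inclusion. This inclusion fails. Take B = {1}, T = ∅, C = ∅; then 1 ∈ (B ∖ T) ∖ C but 1 ∉ (B ∩ C) ∪ (T ∪ C).

Both inclusions fail.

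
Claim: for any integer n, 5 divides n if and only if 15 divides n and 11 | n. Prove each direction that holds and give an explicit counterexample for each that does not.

The forward direction fails; the converse holds.

(→) This fails: take n = 5. Certainly 5 ∣ 5, but 15 ∤ 5.

(←) Suppose 15 ∣ n and 11 ∣ n. Any common multiple of 15 and 11 is a multiple of their lcm; here gcd(15, 11) = 1, so lcm(15, 11) = 15·11 = 165, so 165 ∣ n. Since 5 ∣ 165, it follows that 5 ∣ n.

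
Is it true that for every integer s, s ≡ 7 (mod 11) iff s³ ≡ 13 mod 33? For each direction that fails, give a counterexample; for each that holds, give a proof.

Forward direction. This fails: take s = 18. Then 18 ≡ 7 (mod 11), but 18³ = 5832 ≡ 24 (mod 33), not 13.

Converse. The residues r modulo 33 with r³ ≡ 13 (mod 33) are exactly {7}, and each is ≡ 7 (mod 11).

Only the reverse direction holds.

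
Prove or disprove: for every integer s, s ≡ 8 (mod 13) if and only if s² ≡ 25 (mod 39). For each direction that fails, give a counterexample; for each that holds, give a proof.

Both directions fail.

(→) This fails: take s = 21. Then 21 ≡ 8 (mod 13), but 21² = 441 ≡ 12 (mod 39), not 25.

(←) This fails: take s = 5. Then 5² = 25 ≡ 25 (mod 39), yet 5 ≡ 5 (mod 13), not 8.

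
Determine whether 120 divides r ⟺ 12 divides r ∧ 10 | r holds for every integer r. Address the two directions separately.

(⇒) holds; (⇐) fails.

(⟹) If 120 ∣ r, write r = 120q. Since 120 = 10·12, r = 12·(10q), so 12 ∣ r; and since 120 = 12·10, r = 10·(12q), so 10 ∣ r.

(⟸) This fails: take r = 60. Both 12 ∣ 60 and 10 ∣ 60, yet 60 is not a multiple of 120 (since 60 = 0·120 + 60), so 120 ∤ 60.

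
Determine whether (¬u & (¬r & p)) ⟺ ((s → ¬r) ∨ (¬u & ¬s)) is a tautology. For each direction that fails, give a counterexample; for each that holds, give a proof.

(⟹) Assume the antecedent. If s is true, the antecedent forces (s = T, u = F, r = F, p = T), and (s → ¬r) ∨ (¬u & ¬s) holds there. If s is false, (s → ¬r) ∨ (¬u & ¬s) reduces to true regardless of the other variables. Either way (s → ¬r) ∨ (¬u & ¬s) holds.

(⟸) This fails. Under s = F, u = F, r = F, p = F, the left side is false but the right side is true.

Only the forward implication holds.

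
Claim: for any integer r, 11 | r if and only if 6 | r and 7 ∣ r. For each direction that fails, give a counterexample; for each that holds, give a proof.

(⇒) This fails: take r = 11. Certainly 11 ∣ 11, but 6 ∤ 11.

(⇐) This fails: take r = 42. Both 6 ∣ 42 and 7 ∣ 42, yet 42 is not a multiple of 11 (since 42 = 3·11 + 9), so 11 ∤ 42.

Neither direction holds.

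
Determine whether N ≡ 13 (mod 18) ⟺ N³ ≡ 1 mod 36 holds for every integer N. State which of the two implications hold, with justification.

[⇒] This fails: take N = 31. Then 31 ≡ 13 (mod 18), but 31³ = 29791 ≡ 19 (mod 36), not 1.

[⇐] This fails: take N = 1. Then 1³ = 1 ≡ 1 (mod 36), yet 1 ≡ 1 (mod 18), not 13.

(⇒) fails and (⇐) fails.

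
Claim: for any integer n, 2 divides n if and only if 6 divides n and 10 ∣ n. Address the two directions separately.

(⇒) fails; (⇐) holds.

(→) This fails: take n = 2. Certainly 2 ∣ 2, but 6 ∤ 2.

(←) Suppose 6 ∣ n and 10 ∣ n. Any common multiple of 6 and 10 is a multiple of their lcm; here lcm(6, 10) = 6·10/gcd(6, 10) = 60/2 = 30, so 30 ∣ n. Since 2 ∣ 30, it follows that 2 ∣ n.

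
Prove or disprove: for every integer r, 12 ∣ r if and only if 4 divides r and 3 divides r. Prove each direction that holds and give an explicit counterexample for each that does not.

The biconditional holds.

Forward direction. If 12 ∣ r, write r = 12q. Since 12 = 3·4, r = 4·(3q), so 4 ∣ r; and since 12 = 4·3, r = 3·(4q), so 3 ∣ r.

Converse. Suppose 4 ∣ r and 3 ∣ r. Any common multiple of 4 and 3 is a multiple of their lcm; here gcd(4, 3) = 1, so lcm(4, 3) = 4·3 = 12, so 12 ∣ r.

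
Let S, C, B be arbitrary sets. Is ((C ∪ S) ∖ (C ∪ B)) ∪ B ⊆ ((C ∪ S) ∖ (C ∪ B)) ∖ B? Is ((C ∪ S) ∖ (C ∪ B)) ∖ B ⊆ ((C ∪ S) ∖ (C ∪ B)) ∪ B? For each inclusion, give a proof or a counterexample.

Only the reverse inclusion holds.

Forward inclusion. This inclusion fails. Take S = ∅, C = ∅, B = {1}; then 1 ∈ ((C ∪ S) ∖ (C ∪ B)) ∪ B but 1 ∉ ((C ∪ S) ∖ (C ∪ B)) ∖ B.

Reverse inclusion. Let x ∈ ((C ∪ S) ∖ (C ∪ B)) ∖ B. Then x ∈ S and x ∉ C, B, from which x ∈ ((C ∪ S) ∖ (C ∪ B)) ∪ B.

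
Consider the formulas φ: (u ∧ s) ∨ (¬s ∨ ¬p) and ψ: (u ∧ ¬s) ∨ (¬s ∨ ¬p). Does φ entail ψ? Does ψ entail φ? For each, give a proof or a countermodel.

(⟹) This fails. Under s = T, p = T, u = T, the left side is true but the right side is false.

(⟸) Assume the antecedent. If s is true, the antecedent forces (s = T, p = F, u = F) or (s = T, p = F, u = T), and (u ∧ s) ∨ (¬s ∨ ¬p) holds there. If s is false, (u ∧ s) ∨ (¬s ∨ ¬p) reduces to true regardless of the other variables. Either way (u ∧ s) ∨ (¬s ∨ ¬p) holds.

Not equivalent: only (⇐) holds.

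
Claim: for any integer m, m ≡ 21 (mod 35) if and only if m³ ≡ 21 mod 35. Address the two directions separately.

Equivalent; both directions hold.

(⟹) Suppose m ≡ 21 (mod 35). Write m = 35j + 21. Then (35j + 21)³ = 42875j³ + 77175j² + 46305j + 9261 = 35(1225j³ + 2205j² + 1323j + 264) + 21, so m³ ≡ 21 (mod 35).

(⟸) Conversely, suppose m³ ≡ 21 (mod 35). The only residue r in {0, …, 34} with r³ ≡ 21 (mod 35) is r = 21, so m ≡ 21 (mod 35).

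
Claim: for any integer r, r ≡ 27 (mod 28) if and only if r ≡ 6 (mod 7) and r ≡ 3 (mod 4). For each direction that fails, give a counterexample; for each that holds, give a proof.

Both directions hold; the statement is true.

(⟹) Suppose r ≡ 27 (mod 28); write r = 28j + 27. Since 7 ∣ 28, reducing mod 7 gives r ≡ 27 ≡ 6 (mod 7); since 4 ∣ 28, reducing mod 4 gives r ≡ 27 ≡ 3 (mod 4).

(⟸) Conversely, if r ≡ 6 (mod 7) and r ≡ 3 (mod 4), then by the Chinese remainder theorem r ≡ 27 (mod 28). This is exactly r ≡ 27 (mod 28).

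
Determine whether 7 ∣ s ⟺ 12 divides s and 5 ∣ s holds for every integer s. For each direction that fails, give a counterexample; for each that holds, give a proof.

Neither implication holds.

(→) This fails: take s = 7. Certainly 7 ∣ 7, but 12 ∤ 7.

(←) This fails: take s = 60. Both 12 ∣ 60 and 5 ∣ 60, yet 60 is not a multiple of 7 (since 60 = 8·7 + 4), so 7 ∤ 60.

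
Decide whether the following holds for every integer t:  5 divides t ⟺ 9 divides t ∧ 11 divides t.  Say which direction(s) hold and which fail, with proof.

(⇒) fails and (⇐) fails.

(→) This fails: take t = 5. Certainly 5 ∣ 5, but 9 ∤ 5.

(←) This fails: take t = 99. Both 9 ∣ 99 and 11 ∣ 99, yet 99 is not a multiple of 5 (since 99 = 19·5 + 4), so 5 ∤ 99.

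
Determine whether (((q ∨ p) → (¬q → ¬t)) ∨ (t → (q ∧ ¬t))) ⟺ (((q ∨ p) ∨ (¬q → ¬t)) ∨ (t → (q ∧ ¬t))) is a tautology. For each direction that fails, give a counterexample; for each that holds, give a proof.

Forward direction. This fails. Under q = F, t = T, p = F, the left side is true but the right side is false.

Converse. This fails. Under q = F, t = T, p = T, the left side is false but the right side is true.

(⇒) fails and (⇐) fails.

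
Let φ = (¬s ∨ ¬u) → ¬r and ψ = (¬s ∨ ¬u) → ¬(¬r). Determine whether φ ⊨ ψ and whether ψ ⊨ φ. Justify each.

Both directions fail.

(⟹) This fails. Under u = F, s = F, r = F, the left side is true but the right side is false.

(⟸) This fails. Under u = F, s = F, r = T, the left side is false but the right side is true.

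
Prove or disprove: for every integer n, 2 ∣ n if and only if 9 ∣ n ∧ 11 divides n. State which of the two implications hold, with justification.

Neither direction holds.

(⇒) This fails: take n = 2. Certainly 2 ∣ 2, but 9 ∤ 2.

(⇐) This fails: take n = 99. Both 9 ∣ 99 and 11 ∣ 99, yet 99 is not a multiple of 2 (since 99 = 49·2 + 1), so 2 ∤ 99.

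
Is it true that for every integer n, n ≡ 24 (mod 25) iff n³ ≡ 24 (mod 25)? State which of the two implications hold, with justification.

Both implications hold.

Converse. Suppose n³ ≡ 24 (mod 25). The only residue r in {0, …, 24} with r³ ≡ 24 (mod 25) is r = 24, so n ≡ 24 (mod 25).

Forward direction. Suppose n ≡ 24 (mod 25). Write n = 25j + 24. Then (25j + 24)³ = 15625j³ + 45000j² + 43200j + 13824 = 25(625j³ + 1800j² + 1728j + 552) + 24, so n³ ≡ 24 (mod 25).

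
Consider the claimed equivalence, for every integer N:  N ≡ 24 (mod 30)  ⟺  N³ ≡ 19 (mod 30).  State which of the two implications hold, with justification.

Both directions fail.

Forward direction. This fails: take N = 24. Then 24 ≡ 24 (mod 30), but 24³ = 13824 ≡ 24 (mod 30), not 19.

Converse. This fails: take N = 19. Then 19³ = 6859 ≡ 19 (mod 30), yet 19 ≡ 19 (mod 30), not 24.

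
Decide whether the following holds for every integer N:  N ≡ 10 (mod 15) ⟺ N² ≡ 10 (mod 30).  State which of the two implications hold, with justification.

Both directions fail.

(⟹) This fails: take N = 25. Then 25 ≡ 10 (mod 15), but 25² = 625 ≡ 25 (mod 30), not 10.

(⟸) This fails: take N = 20. Then 20² = 400 ≡ 10 (mod 30), yet 20 ≡ 5 (mod 15), not 10.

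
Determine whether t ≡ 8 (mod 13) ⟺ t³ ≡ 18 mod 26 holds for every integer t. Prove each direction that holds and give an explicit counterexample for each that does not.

[⇒] This fails: take t = 21. Then 21 ≡ 8 (mod 13), but 21³ = 9261 ≡ 5 (mod 26), not 18.

[⇐] This fails: take t = 20. Then 20³ = 8000 ≡ 18 (mod 26), yet 20 ≡ 7 (mod 13), not 8.

Both directions fail.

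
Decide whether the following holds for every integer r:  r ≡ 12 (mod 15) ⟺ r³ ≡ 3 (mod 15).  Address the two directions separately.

(⟹) Suppose r ≡ 12 (mod 15). Write r = 15j + 12. Then (15j + 12)³ = 3375j³ + 8100j² + 6480j + 1728 = 15(225j³ + 540j² + 432j + 115) + 3, so r³ ≡ 3 (mod 15).

(⟸) Conversely, suppose r³ ≡ 3 (mod 15). The only residue r in {0, …, 14} with r³ ≡ 3 (mod 15) is r = 12, so r ≡ 12 (mod 15).

Both directions hold.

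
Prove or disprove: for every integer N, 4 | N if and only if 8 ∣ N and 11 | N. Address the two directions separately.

Forward direction. This fails: take N = 4. Certainly 4 ∣ 4, but 8 ∤ 4.

Converse. Suppose 8 ∣ N and 11 ∣ N. Any common multiple of 8 and 11 is a multiple of their lcm; here gcd(8, 11) = 1, so lcm(8, 11) = 8·11 = 88, so 88 ∣ N. Since 4 ∣ 88, it follows that 4 ∣ N.

Only the reverse direction holds.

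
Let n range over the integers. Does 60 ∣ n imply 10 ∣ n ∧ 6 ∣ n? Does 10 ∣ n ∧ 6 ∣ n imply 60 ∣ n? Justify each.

Forward direction. If 60 ∣ n, write n = 60q. Since 60 = 6·10, n = 10·(6q), so 10 ∣ n; and since 60 = 10·6, n = 6·(10q), so 6 ∣ n.

Converse. This fails: take n = 30. Both 10 ∣ 30 and 6 ∣ 30, yet 30 is not a multiple of 60 (since 30 = 0·60 + 30), so 60 ∤ 30.

(⇒) holds; (⇐) fails.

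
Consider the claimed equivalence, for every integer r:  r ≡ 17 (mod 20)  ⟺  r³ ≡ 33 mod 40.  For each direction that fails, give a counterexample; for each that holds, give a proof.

The forward direction fails; the converse holds.

(⇐) The residues r modulo 40 with r³ ≡ 33 (mod 40) are exactly {17}, and each is ≡ 17 (mod 20).

(⇒) This fails: take r = 37. Then 37 ≡ 17 (mod 20), but 37³ = 50653 ≡ 13 (mod 40), not 33.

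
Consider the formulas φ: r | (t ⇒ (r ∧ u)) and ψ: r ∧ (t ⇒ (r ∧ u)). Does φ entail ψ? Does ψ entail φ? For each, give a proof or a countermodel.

Only the converse holds.

(⟸) Assume the antecedent. If u is true, the antecedent forces (u = T, r = T, t = F) or (u = T, r = T, t = T), and r | (t ⇒ (r ∧ u)) holds there. If u is false, the antecedent forces (u = F, r = T, t = F), and r | (t ⇒ (r ∧ u)) holds there. Either way r | (t ⇒ (r ∧ u)) holds.

(⟹) This fails. Under u = F, r = F, t = F, the left side is true but the right side is false.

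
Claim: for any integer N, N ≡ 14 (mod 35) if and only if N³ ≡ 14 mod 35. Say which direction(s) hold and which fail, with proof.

Both implications hold.

Forward direction. Suppose N ≡ 14 (mod 35). Write N = 35j + 14. Then (35j + 14)³ = 42875j³ + 51450j² + 20580j + 2744 = 35(1225j³ + 1470j² + 588j + 78) + 14, so N³ ≡ 14 (mod 35).

Converse. Suppose N³ ≡ 14 (mod 35). The only residue r in {0, …, 34} with r³ ≡ 14 (mod 35) is r = 14, so N ≡ 14 (mod 35).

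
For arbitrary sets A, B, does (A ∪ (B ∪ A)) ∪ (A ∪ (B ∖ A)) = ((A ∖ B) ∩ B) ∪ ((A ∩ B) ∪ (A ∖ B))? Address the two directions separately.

(⟹) This inclusion fails. Take A = ∅, B = {1}; then 1 ∈ (A ∪ (B ∪ A)) ∪ (A ∪ (B ∖ A)) but 1 ∉ ((A ∖ B) ∩ B) ∪ ((A ∩ B) ∪ (A ∖ B)).

(⟸) Let x ∈ ((A ∖ B) ∩ B) ∪ ((A ∩ B) ∪ (A ∖ B)). Then either x ∈ A and x ∉ B; or x ∈ A ∩ B. In each case x ∈ (A ∪ (B ∪ A)) ∪ (A ∪ (B ∖ A)), so ((A ∖ B) ∩ B) ∪ ((A ∩ B) ∪ (A ∖ B)) ⊆ (A ∪ (B ∪ A)) ∪ (A ∪ (B ∖ A)).

(⊆) fails; (⊇) holds.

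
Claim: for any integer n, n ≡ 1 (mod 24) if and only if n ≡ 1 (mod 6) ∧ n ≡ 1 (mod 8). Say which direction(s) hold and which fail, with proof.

Both directions hold; the statement is true.

(⇒) Suppose n ≡ 1 (mod 24); write n = 24j + 1. Since 6 ∣ 24, reducing mod 6 gives n ≡ 1 (mod 6); since 8 ∣ 24, reducing mod 8 gives n ≡ 1 (mod 8).

(⇐) Conversely, if n ≡ 1 (mod 6) and n ≡ 1 (mod 8), then by the Chinese remainder theorem n ≡ 1 (mod 24). This is exactly n ≡ 1 (mod 24).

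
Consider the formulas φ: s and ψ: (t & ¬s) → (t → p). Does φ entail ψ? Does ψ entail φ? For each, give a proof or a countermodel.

Not equivalent: only (⇒) holds.

(⟸) This fails. Under t = F, s = F, p = F, the left side is false but the right side is true.

(⟹) Assume the antecedent. If t is true, the antecedent forces (t = T, s = T, p = F) or (t = T, s = T, p = T), and (t & ¬s) → (t → p) holds there. If t is false, (t & ¬s) → (t → p) reduces to true regardless of the other variables. Either way (t & ¬s) → (t → p) holds.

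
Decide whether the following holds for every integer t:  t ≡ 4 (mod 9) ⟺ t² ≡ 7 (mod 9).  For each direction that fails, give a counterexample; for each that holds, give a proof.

Only the forward direction holds.

(→) Suppose t ≡ 4 (mod 9). Write t = 9j + 4. Then (9j + 4)² = 81j² + 72j + 16 = 9(9j² + 8j + 1) + 7, so t² ≡ 7 (mod 9).

(←) This fails: take t = 5. Then 5² = 25 ≡ 7 (mod 9), yet 5 ≡ 5 (mod 9), not 4.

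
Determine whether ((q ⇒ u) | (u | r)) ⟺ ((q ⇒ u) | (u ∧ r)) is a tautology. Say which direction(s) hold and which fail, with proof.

(⇒) This fails. Under u = F, r = T, q = T, the left side is true but the right side is false.

(⇐) Assume the antecedent. If u is true, (q ⇒ u) | (u | r) reduces to true regardless of the other variables. If u is false, the antecedent forces (u = F, r = F, q = F) or (u = F, r = T, q = F), and (q ⇒ u) | (u | r) holds there. Either way (q ⇒ u) | (u | r) holds.

Not equivalent: only (⇐) holds.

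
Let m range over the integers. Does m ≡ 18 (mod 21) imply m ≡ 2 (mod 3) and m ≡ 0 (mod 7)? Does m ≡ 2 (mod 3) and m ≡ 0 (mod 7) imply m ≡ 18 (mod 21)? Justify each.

[⇒] This fails: m = 18 gives 18 ≡ 18 (mod 21) but 18 ≡ 0 (mod 3), so the conjunction on the right does not hold.

[⇐] This fails: m = 14 satisfies both congruences on the right (14 ≡ 2 mod 3 and 14 ≡ 0 mod 7) yet 14 ≡ 14 (mod 21), not 18.

Neither implication holds.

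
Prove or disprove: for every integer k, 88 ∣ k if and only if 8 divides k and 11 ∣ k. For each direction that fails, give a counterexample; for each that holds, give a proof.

[⇐] Suppose 8 ∣ k and 11 ∣ k. Any common multiple of 8 and 11 is a multiple of their lcm; here gcd(8, 11) = 1, so lcm(8, 11) = 8·11 = 88, so 88 ∣ k.

[⇒] If 88 ∣ k, write k = 88q. Since 88 = 11·8, k = 8·(11q), so 8 ∣ k; and since 88 = 8·11, k = 11·(8q), so 11 ∣ k.

Both directions hold.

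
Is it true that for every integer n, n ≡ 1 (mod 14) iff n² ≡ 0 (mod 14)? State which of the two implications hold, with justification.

Forward direction. This fails: take n = 1. Then 1 ≡ 1 (mod 14), but 1² = 1 ≡ 1 (mod 14), not 0.

Converse. This fails: take n = 0. Then 0² = 0 ≡ 0 (mod 14), yet 0 ≡ 0 (mod 14), not 1.

Both directions fail.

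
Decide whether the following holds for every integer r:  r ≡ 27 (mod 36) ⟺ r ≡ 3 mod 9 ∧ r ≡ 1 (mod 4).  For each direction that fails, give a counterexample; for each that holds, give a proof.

[⇒] This fails: r = 27 gives 27 ≡ 27 (mod 36) but 27 ≡ 0 (mod 9), so the conjunction on the right does not hold.

[⇐] This fails: r = 21 satisfies both congruences on the right (21 ≡ 3 mod 9 and 21 ≡ 1 mod 4) yet 21 ≡ 21 (mod 36), not 27.

(⇒) fails and (⇐) fails.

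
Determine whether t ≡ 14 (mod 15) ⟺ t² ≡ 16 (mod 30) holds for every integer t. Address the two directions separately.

Neither direction holds.

(→) This fails: take t = 29. Then 29 ≡ 14 (mod 15), but 29² = 841 ≡ 1 (mod 30), not 16.

(←) This fails: take t = 4. Then 4² = 16 ≡ 16 (mod 30), yet 4 ≡ 4 (mod 15), not 14.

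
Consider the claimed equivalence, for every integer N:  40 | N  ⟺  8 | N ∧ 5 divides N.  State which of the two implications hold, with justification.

Equivalent; both directions hold.

Forward direction. If 40 ∣ N, write N = 40q. Since 40 = 5·8, N = 8·(5q), so 8 ∣ N; and since 40 = 8·5, N = 5·(8q), so 5 ∣ N.

Converse. Suppose 8 ∣ N and 5 ∣ N. Any common multiple of 8 and 5 is a multiple of their lcm; here gcd(8, 5) = 1, so lcm(8, 5) = 8·5 = 40, so 40 ∣ N.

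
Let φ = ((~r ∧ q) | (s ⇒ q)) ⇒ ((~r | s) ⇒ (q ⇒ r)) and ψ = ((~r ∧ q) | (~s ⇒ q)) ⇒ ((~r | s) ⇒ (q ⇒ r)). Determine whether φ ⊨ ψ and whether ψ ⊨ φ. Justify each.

[⇐] Assume the antecedent. If r is true, the consequent reduces to true regardless of the other variables. If r is false, the antecedent forces (r = F, q = F, s = F) or (r = F, q = F, s = T), and the consequent holds there. Either way the consequent holds.

[⇒] Assume the antecedent. If r is true, the consequent reduces to true regardless of the other variables. If r is false, the antecedent forces (r = F, q = F, s = F) or (r = F, q = F, s = T), and the consequent holds there. Either way the consequent holds.

Both implications hold.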